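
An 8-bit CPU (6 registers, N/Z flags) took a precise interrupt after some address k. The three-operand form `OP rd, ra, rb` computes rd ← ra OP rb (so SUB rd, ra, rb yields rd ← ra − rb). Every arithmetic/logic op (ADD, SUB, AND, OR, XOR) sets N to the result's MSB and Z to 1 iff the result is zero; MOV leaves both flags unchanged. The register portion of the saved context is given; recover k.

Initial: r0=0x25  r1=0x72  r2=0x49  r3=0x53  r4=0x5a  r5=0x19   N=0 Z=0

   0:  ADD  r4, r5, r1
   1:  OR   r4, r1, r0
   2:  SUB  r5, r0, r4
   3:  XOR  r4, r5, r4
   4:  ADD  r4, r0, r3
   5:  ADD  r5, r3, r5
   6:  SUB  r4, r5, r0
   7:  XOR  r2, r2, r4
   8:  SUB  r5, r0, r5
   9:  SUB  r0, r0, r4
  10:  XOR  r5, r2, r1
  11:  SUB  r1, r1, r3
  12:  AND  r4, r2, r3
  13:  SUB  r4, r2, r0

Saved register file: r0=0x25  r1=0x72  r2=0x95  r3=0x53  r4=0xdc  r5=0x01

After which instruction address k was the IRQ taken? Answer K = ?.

after  0: r0=0x25 r1=0x72 r2=0x49 r3=0x53 r4=0x8b r5=0x19  N=1 Z=0
after  1: r0=0x25 r1=0x72 r2=0x49 r3=0x53 r4=0x77 r5=0x19  N=0 Z=0
after  2: r0=0x25 r1=0x72 r2=0x49 r3=0x53 r4=0x77 r5=0xae  N=1 Z=0
after  3: r0=0x25 r1=0x72 r2=0x49 r3=0x53 r4=0xd9 r5=0xae  N=1 Z=0
after  4: r0=0x25 r1=0x72 r2=0x49 r3=0x53 r4=0x78 r5=0xae  N=0 Z=0
after  5: r0=0x25 r1=0x72 r2=0x49 r3=0x53 r4=0x78 r5=0x01  N=0 Z=0
after  6: r0=0x25 r1=0x72 r2=0x49 r3=0x53 r4=0xdc r5=0x01  N=1 Z=0
after  7: r0=0x25 r1=0x72 r2=0x95 r3=0x53 r4=0xdc r5=0x01  N=1 Z=0
-- IRQ taken; context saved, return-PC = 8 --

K = 7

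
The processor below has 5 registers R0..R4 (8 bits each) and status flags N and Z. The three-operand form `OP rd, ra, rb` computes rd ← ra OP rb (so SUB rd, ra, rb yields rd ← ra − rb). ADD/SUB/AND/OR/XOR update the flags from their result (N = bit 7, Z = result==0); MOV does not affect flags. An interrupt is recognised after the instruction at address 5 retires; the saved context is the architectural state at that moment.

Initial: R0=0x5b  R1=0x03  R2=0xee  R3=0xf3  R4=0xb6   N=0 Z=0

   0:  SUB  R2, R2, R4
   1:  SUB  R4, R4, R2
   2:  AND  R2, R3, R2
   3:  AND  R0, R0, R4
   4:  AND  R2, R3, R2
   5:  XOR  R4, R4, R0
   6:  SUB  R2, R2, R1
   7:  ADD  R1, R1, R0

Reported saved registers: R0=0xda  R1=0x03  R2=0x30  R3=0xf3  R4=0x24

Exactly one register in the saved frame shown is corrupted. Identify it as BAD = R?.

after  0: R0=0x5b R1=0x03 R2=0x38 R3=0xf3 R4=0xb6  N=0 Z=0
after  1: R0=0x5b R1=0x03 R2=0x38 R3=0xf3 R4=0x7e  N=0 Z=0
after  2: R0=0x5b R1=0x03 R2=0x30 R3=0xf3 R4=0x7e  N=0 Z=0
after  3: R0=0x5a R1=0x03 R2=0x30 R3=0xf3 R4=0x7e  N=0 Z=0
after  4: R0=0x5a R1=0x03 R2=0x30 R3=0xf3 R4=0x7e  N=0 Z=0
after  5: R0=0x5a R1=0x03 R2=0x30 R3=0xf3 R4=0x24  N=0 Z=0
-- IRQ taken; context saved, return-PC = 6 --
mismatch: R0: reported 0xda vs actual 0x5a

BAD = R0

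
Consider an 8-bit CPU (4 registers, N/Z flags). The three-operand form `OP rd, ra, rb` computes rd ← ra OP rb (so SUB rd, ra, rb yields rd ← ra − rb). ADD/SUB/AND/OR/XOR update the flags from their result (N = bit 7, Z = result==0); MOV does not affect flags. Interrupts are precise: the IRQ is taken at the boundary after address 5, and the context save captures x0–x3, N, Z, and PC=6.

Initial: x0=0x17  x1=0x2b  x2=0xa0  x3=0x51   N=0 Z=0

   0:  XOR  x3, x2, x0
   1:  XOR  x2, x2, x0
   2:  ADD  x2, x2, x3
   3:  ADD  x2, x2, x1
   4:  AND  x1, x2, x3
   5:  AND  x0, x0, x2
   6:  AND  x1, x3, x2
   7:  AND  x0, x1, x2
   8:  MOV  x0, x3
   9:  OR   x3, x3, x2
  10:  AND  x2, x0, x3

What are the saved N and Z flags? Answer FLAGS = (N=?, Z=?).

FLAGS = (N=0, Z=0)

after  0: x0=0x17 x1=0x2b x2=0xa0 x3=0xb7  N=1 Z=0
after  1: x0=0x17 x1=0x2b x2=0xb7 x3=0xb7  N=1 Z=0
after  2: x0=0x17 x1=0x2b x2=0x6e x3=0xb7  N=0 Z=0
after  3: x0=0x17 x1=0x2b x2=0x99 x3=0xb7  N=1 Z=0
after  4: x0=0x17 x1=0x91 x2=0x99 x3=0xb7  N=1 Z=0
after  5: x0=0x11 x1=0x91 x2=0x99 x3=0xb7  N=0 Z=0
-- IRQ taken; context saved, return-PC = 6 --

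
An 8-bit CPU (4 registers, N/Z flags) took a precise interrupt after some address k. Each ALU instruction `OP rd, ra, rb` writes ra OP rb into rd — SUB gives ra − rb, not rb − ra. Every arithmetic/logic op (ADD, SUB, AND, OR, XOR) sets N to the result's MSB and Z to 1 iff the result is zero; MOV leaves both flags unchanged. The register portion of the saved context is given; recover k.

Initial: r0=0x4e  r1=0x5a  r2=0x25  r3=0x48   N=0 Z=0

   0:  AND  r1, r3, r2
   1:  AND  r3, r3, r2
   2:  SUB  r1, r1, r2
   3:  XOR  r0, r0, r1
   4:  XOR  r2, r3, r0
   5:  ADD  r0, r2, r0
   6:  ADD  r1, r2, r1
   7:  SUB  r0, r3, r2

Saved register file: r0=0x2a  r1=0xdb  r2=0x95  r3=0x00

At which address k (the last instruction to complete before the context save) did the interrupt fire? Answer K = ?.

K = 5

after  0: r0=0x4e r1=0x00 r2=0x25 r3=0x48  N=0 Z=1
after  1: r0=0x4e r1=0x00 r2=0x25 r3=0x00  N=0 Z=1
after  2: r0=0x4e r1=0xdb r2=0x25 r3=0x00  N=1 Z=0
after  3: r0=0x95 r1=0xdb r2=0x25 r3=0x00  N=1 Z=0
after  4: r0=0x95 r1=0xdb r2=0x95 r3=0x00  N=1 Z=0
after  5: r0=0x2a r1=0xdb r2=0x95 r3=0x00  N=0 Z=0
-- IRQ taken; context saved, return-PC = 6 --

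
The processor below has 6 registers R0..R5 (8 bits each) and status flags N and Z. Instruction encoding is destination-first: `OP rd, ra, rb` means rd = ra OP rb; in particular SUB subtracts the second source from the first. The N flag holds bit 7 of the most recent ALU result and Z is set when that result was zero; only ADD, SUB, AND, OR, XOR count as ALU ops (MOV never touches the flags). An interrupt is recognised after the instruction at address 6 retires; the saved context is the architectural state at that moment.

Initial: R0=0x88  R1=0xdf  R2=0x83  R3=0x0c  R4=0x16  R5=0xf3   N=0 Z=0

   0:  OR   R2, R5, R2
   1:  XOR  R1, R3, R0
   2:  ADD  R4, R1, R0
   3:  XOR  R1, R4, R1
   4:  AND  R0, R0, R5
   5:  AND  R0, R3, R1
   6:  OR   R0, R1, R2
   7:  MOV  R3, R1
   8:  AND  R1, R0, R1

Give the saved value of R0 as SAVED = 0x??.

after  0: R0=0x88 R1=0xdf R2=0xf3 R3=0x0c R4=0x16 R5=0xf3  N=1 Z=0
after  1: R0=0x88 R1=0x84 R2=0xf3 R3=0x0c R4=0x16 R5=0xf3  N=1 Z=0
after  2: R0=0x88 R1=0x84 R2=0xf3 R3=0x0c R4=0x0c R5=0xf3  N=0 Z=0
after  3: R0=0x88 R1=0x88 R2=0xf3 R3=0x0c R4=0x0c R5=0xf3  N=1 Z=0
after  4: R0=0x80 R1=0x88 R2=0xf3 R3=0x0c R4=0x0c R5=0xf3  N=1 Z=0
after  5: R0=0x08 R1=0x88 R2=0xf3 R3=0x0c R4=0x0c R5=0xf3  N=0 Z=0
after  6: R0=0xfb R1=0x88 R2=0xf3 R3=0x0c R4=0x0c R5=0xf3  N=1 Z=0
-- IRQ taken; context saved, return-PC = 7 --

SAVED = 0xfb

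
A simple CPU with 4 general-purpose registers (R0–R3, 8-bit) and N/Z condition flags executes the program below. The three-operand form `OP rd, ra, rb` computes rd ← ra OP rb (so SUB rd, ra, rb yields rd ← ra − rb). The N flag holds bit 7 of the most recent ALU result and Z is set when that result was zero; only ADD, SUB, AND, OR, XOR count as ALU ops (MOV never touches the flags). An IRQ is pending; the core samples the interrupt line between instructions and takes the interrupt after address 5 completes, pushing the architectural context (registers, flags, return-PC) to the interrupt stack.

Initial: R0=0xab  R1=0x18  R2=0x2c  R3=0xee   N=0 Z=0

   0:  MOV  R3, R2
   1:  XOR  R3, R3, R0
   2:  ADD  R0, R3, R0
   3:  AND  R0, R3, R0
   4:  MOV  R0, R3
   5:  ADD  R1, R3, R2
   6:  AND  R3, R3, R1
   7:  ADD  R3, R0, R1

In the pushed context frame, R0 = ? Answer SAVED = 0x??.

after  0: R0=0xab R1=0x18 R2=0x2c R3=0x2c  N=0 Z=0
after  1: R0=0xab R1=0x18 R2=0x2c R3=0x87  N=1 Z=0
after  2: R0=0x32 R1=0x18 R2=0x2c R3=0x87  N=0 Z=0
after  3: R0=0x02 R1=0x18 R2=0x2c R3=0x87  N=0 Z=0
after  4: R0=0x87 R1=0x18 R2=0x2c R3=0x87  N=0 Z=0
after  5: R0=0x87 R1=0xb3 R2=0x2c R3=0x87  N=1 Z=0
-- IRQ taken; context saved, return-PC = 6 --

SAVED = 0x87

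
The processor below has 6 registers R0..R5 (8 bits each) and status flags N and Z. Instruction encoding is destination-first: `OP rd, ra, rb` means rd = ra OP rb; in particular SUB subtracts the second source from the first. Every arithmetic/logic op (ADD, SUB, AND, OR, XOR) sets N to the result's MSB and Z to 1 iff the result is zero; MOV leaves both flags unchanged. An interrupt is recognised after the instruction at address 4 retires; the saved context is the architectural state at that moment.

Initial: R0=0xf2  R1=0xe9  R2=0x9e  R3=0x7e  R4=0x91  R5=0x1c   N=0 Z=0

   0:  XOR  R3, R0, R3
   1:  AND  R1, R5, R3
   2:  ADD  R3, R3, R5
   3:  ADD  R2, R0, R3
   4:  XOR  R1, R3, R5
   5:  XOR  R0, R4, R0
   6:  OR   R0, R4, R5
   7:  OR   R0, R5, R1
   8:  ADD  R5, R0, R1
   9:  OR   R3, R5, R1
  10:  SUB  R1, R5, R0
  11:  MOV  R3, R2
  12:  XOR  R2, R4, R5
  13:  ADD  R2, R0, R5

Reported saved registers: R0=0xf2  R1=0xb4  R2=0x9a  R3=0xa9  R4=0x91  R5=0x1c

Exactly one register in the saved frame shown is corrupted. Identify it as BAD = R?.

after  0: R0=0xf2 R1=0xe9 R2=0x9e R3=0x8c R4=0x91 R5=0x1c  N=1 Z=0
after  1: R0=0xf2 R1=0x0c R2=0x9e R3=0x8c R4=0x91 R5=0x1c  N=0 Z=0
after  2: R0=0xf2 R1=0x0c R2=0x9e R3=0xa8 R4=0x91 R5=0x1c  N=1 Z=0
after  3: R0=0xf2 R1=0x0c R2=0x9a R3=0xa8 R4=0x91 R5=0x1c  N=1 Z=0
after  4: R0=0xf2 R1=0xb4 R2=0x9a R3=0xa8 R4=0x91 R5=0x1c  N=1 Z=0
-- IRQ taken; context saved, return-PC = 5 --
mismatch: R3: reported 0xa9 vs actual 0xa8

BAD = R3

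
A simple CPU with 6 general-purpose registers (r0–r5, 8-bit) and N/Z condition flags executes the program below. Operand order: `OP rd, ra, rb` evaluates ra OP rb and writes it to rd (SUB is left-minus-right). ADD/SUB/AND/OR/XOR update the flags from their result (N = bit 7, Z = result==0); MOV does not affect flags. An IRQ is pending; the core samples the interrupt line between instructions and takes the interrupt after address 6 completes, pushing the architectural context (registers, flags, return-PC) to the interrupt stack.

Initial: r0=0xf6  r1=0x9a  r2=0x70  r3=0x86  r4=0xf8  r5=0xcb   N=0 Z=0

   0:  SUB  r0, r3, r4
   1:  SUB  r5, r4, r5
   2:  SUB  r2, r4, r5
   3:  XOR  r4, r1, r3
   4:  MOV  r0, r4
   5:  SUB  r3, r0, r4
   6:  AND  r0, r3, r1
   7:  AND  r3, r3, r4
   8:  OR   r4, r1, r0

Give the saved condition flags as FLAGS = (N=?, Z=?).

FLAGS = (N=0, Z=1)

after  0: r0=0x8e r1=0x9a r2=0x70 r3=0x86 r4=0xf8 r5=0xcb  N=1 Z=0
after  1: r0=0x8e r1=0x9a r2=0x70 r3=0x86 r4=0xf8 r5=0x2d  N=0 Z=0
after  2: r0=0x8e r1=0x9a r2=0xcb r3=0x86 r4=0xf8 r5=0x2d  N=1 Z=0
after  3: r0=0x8e r1=0x9a r2=0xcb r3=0x86 r4=0x1c r5=0x2d  N=0 Z=0
after  4: r0=0x1c r1=0x9a r2=0xcb r3=0x86 r4=0x1c r5=0x2d  N=0 Z=0
after  5: r0=0x1c r1=0x9a r2=0xcb r3=0x00 r4=0x1c r5=0x2d  N=0 Z=1
after  6: r0=0x00 r1=0x9a r2=0xcb r3=0x00 r4=0x1c r5=0x2d  N=0 Z=1
-- IRQ taken; context saved, return-PC = 7 --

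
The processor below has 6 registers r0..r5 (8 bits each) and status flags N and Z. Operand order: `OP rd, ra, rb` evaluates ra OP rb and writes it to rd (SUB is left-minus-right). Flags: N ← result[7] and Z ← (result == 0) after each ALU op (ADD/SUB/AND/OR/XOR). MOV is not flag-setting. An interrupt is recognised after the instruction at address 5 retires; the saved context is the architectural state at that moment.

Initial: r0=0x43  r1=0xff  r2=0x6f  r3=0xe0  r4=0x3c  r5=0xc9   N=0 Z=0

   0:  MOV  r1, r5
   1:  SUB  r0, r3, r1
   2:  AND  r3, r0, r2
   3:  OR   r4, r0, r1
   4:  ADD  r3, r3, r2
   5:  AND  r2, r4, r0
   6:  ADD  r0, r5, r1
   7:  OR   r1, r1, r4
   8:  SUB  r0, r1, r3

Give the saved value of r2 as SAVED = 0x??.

SAVED = 0x17

after  0: r0=0x43 r1=0xc9 r2=0x6f r3=0xe0 r4=0x3c r5=0xc9  N=0 Z=0
after  1: r0=0x17 r1=0xc9 r2=0x6f r3=0xe0 r4=0x3c r5=0xc9  N=0 Z=0
after  2: r0=0x17 r1=0xc9 r2=0x6f r3=0x07 r4=0x3c r5=0xc9  N=0 Z=0
after  3: r0=0x17 r1=0xc9 r2=0x6f r3=0x07 r4=0xdf r5=0xc9  N=1 Z=0
after  4: r0=0x17 r1=0xc9 r2=0x6f r3=0x76 r4=0xdf r5=0xc9  N=0 Z=0
after  5: r0=0x17 r1=0xc9 r2=0x17 r3=0x76 r4=0xdf r5=0xc9  N=0 Z=0
-- IRQ taken; context saved, return-PC = 6 --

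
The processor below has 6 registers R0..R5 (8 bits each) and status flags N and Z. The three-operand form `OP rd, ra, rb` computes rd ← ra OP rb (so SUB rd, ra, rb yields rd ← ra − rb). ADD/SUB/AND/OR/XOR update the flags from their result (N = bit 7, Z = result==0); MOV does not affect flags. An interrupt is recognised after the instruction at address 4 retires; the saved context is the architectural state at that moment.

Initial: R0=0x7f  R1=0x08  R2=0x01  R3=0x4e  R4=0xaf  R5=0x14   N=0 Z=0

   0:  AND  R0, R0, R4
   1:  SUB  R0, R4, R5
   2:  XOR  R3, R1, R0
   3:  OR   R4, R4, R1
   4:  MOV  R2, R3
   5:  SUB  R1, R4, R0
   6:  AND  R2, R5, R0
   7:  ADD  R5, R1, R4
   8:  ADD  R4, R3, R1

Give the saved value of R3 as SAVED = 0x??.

SAVED = 0x93

after  0: R0=0x2f R1=0x08 R2=0x01 R3=0x4e R4=0xaf R5=0x14  N=0 Z=0
after  1: R0=0x9b R1=0x08 R2=0x01 R3=0x4e R4=0xaf R5=0x14  N=1 Z=0
after  2: R0=0x9b R1=0x08 R2=0x01 R3=0x93 R4=0xaf R5=0x14  N=1 Z=0
after  3: R0=0x9b R1=0x08 R2=0x01 R3=0x93 R4=0xaf R5=0x14  N=1 Z=0
after  4: R0=0x9b R1=0x08 R2=0x93 R3=0x93 R4=0xaf R5=0x14  N=1 Z=0
-- IRQ taken; context saved, return-PC = 5 --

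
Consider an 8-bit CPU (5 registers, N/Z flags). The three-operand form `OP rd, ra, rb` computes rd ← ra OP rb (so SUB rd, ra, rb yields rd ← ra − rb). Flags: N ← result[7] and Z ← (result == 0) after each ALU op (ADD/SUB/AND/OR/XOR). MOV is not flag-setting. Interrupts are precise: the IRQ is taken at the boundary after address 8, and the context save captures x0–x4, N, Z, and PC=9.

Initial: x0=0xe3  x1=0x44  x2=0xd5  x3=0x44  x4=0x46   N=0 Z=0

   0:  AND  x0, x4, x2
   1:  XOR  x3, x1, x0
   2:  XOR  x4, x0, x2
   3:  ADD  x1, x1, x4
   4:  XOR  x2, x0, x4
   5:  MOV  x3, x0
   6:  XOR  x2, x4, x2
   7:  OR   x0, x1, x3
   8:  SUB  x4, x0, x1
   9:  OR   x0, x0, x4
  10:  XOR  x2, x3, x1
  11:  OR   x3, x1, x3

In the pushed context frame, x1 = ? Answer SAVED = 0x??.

SAVED = 0xd5

after  0: x0=0x44 x1=0x44 x2=0xd5 x3=0x44 x4=0x46  N=0 Z=0
after  1: x0=0x44 x1=0x44 x2=0xd5 x3=0x00 x4=0x46  N=0 Z=1
after  2: x0=0x44 x1=0x44 x2=0xd5 x3=0x00 x4=0x91  N=1 Z=0
after  3: x0=0x44 x1=0xd5 x2=0xd5 x3=0x00 x4=0x91  N=1 Z=0
after  4: x0=0x44 x1=0xd5 x2=0xd5 x3=0x00 x4=0x91  N=1 Z=0
after  5: x0=0x44 x1=0xd5 x2=0xd5 x3=0x44 x4=0x91  N=1 Z=0
after  6: x0=0x44 x1=0xd5 x2=0x44 x3=0x44 x4=0x91  N=0 Z=0
after  7: x0=0xd5 x1=0xd5 x2=0x44 x3=0x44 x4=0x91  N=1 Z=0
after  8: x0=0xd5 x1=0xd5 x2=0x44 x3=0x44 x4=0x00  N=0 Z=1
-- IRQ taken; context saved, return-PC = 9 --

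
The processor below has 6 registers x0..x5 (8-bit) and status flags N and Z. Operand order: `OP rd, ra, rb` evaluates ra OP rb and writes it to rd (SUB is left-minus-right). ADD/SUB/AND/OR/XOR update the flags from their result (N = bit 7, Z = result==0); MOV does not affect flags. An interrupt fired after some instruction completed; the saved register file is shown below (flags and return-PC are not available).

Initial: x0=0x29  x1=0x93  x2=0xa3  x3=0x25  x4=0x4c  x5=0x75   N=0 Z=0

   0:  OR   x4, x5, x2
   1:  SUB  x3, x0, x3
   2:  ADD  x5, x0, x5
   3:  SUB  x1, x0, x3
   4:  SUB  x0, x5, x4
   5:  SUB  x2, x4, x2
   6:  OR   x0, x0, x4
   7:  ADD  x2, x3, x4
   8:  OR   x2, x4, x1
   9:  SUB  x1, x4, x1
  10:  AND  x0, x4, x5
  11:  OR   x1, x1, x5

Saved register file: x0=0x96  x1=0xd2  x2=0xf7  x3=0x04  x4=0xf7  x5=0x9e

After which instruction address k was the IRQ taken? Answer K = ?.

after  0: x0=0x29 x1=0x93 x2=0xa3 x3=0x25 x4=0xf7 x5=0x75  N=1 Z=0
after  1: x0=0x29 x1=0x93 x2=0xa3 x3=0x04 x4=0xf7 x5=0x75  N=0 Z=0
after  2: x0=0x29 x1=0x93 x2=0xa3 x3=0x04 x4=0xf7 x5=0x9e  N=1 Z=0
after  3: x0=0x29 x1=0x25 x2=0xa3 x3=0x04 x4=0xf7 x5=0x9e  N=0 Z=0
after  4: x0=0xa7 x1=0x25 x2=0xa3 x3=0x04 x4=0xf7 x5=0x9e  N=1 Z=0
after  5: x0=0xa7 x1=0x25 x2=0x54 x3=0x04 x4=0xf7 x5=0x9e  N=0 Z=0
after  6: x0=0xf7 x1=0x25 x2=0x54 x3=0x04 x4=0xf7 x5=0x9e  N=1 Z=0
after  7: x0=0xf7 x1=0x25 x2=0xfb x3=0x04 x4=0xf7 x5=0x9e  N=1 Z=0
after  8: x0=0xf7 x1=0x25 x2=0xf7 x3=0x04 x4=0xf7 x5=0x9e  N=1 Z=0
after  9: x0=0xf7 x1=0xd2 x2=0xf7 x3=0x04 x4=0xf7 x5=0x9e  N=1 Z=0
after 10: x0=0x96 x1=0xd2 x2=0xf7 x3=0x04 x4=0xf7 x5=0x9e  N=1 Z=0
-- IRQ taken; context saved, return-PC = 11 --

K = 10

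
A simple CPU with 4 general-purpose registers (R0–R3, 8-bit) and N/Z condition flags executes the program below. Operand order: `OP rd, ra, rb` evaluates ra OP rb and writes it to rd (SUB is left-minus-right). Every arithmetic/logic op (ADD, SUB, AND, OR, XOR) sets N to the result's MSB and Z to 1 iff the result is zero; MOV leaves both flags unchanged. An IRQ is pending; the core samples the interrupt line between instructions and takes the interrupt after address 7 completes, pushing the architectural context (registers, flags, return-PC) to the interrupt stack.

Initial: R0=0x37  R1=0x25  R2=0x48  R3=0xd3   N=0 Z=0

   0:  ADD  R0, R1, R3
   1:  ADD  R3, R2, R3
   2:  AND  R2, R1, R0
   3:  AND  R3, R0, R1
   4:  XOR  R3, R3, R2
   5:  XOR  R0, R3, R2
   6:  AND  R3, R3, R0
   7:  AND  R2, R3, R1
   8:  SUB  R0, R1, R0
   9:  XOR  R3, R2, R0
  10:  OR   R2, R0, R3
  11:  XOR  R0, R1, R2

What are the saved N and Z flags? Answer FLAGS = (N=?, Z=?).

FLAGS = (N=0, Z=1)

after  0: R0=0xf8 R1=0x25 R2=0x48 R3=0xd3  N=1 Z=0
after  1: R0=0xf8 R1=0x25 R2=0x48 R3=0x1b  N=0 Z=0
after  2: R0=0xf8 R1=0x25 R2=0x20 R3=0x1b  N=0 Z=0
after  3: R0=0xf8 R1=0x25 R2=0x20 R3=0x20  N=0 Z=0
after  4: R0=0xf8 R1=0x25 R2=0x20 R3=0x00  N=0 Z=1
after  5: R0=0x20 R1=0x25 R2=0x20 R3=0x00  N=0 Z=0
after  6: R0=0x20 R1=0x25 R2=0x20 R3=0x00  N=0 Z=1
after  7: R0=0x20 R1=0x25 R2=0x00 R3=0x00  N=0 Z=1
-- IRQ taken; context saved, return-PC = 8 --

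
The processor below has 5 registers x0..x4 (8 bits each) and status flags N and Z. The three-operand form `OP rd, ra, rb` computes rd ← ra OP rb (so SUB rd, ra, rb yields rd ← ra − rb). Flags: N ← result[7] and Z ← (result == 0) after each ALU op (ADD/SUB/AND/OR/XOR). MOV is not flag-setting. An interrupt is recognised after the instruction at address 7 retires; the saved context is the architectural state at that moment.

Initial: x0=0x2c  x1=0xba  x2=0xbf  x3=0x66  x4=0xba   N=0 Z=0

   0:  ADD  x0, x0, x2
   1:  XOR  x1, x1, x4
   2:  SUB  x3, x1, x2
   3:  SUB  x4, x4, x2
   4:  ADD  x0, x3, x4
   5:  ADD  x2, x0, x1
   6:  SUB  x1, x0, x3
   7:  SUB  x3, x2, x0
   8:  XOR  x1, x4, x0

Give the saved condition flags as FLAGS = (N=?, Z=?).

after  0: x0=0xeb x1=0xba x2=0xbf x3=0x66 x4=0xba  N=1 Z=0
after  1: x0=0xeb x1=0x00 x2=0xbf x3=0x66 x4=0xba  N=0 Z=1
after  2: x0=0xeb x1=0x00 x2=0xbf x3=0x41 x4=0xba  N=0 Z=0
after  3: x0=0xeb x1=0x00 x2=0xbf x3=0x41 x4=0xfb  N=1 Z=0
after  4: x0=0x3c x1=0x00 x2=0xbf x3=0x41 x4=0xfb  N=0 Z=0
after  5: x0=0x3c x1=0x00 x2=0x3c x3=0x41 x4=0xfb  N=0 Z=0
after  6: x0=0x3c x1=0xfb x2=0x3c x3=0x41 x4=0xfb  N=1 Z=0
after  7: x0=0x3c x1=0xfb x2=0x3c x3=0x00 x4=0xfb  N=0 Z=1
-- IRQ taken; context saved, return-PC = 8 --

FLAGS = (N=0, Z=1)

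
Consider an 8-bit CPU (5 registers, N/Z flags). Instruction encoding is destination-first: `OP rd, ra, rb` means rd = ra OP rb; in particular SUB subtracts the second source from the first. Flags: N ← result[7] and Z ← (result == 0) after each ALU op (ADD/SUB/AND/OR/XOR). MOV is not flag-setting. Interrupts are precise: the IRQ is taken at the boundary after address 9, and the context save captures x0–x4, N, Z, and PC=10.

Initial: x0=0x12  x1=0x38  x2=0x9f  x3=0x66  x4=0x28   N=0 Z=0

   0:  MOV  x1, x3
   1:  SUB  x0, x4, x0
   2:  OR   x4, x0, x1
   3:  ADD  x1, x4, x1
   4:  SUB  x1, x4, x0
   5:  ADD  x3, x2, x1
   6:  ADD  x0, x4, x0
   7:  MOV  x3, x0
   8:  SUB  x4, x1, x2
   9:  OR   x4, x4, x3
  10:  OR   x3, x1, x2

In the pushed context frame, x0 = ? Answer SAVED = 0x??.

SAVED = 0x8c

after  0: x0=0x12 x1=0x66 x2=0x9f x3=0x66 x4=0x28  N=0 Z=0
after  1: x0=0x16 x1=0x66 x2=0x9f x3=0x66 x4=0x28  N=0 Z=0
after  2: x0=0x16 x1=0x66 x2=0x9f x3=0x66 x4=0x76  N=0 Z=0
after  3: x0=0x16 x1=0xdc x2=0x9f x3=0x66 x4=0x76  N=1 Z=0
after  4: x0=0x16 x1=0x60 x2=0x9f x3=0x66 x4=0x76  N=0 Z=0
after  5: x0=0x16 x1=0x60 x2=0x9f x3=0xff x4=0x76  N=1 Z=0
after  6: x0=0x8c x1=0x60 x2=0x9f x3=0xff x4=0x76  N=1 Z=0
after  7: x0=0x8c x1=0x60 x2=0x9f x3=0x8c x4=0x76  N=1 Z=0
after  8: x0=0x8c x1=0x60 x2=0x9f x3=0x8c x4=0xc1  N=1 Z=0
after  9: x0=0x8c x1=0x60 x2=0x9f x3=0x8c x4=0xcd  N=1 Z=0
-- IRQ taken; context saved, return-PC = 10 --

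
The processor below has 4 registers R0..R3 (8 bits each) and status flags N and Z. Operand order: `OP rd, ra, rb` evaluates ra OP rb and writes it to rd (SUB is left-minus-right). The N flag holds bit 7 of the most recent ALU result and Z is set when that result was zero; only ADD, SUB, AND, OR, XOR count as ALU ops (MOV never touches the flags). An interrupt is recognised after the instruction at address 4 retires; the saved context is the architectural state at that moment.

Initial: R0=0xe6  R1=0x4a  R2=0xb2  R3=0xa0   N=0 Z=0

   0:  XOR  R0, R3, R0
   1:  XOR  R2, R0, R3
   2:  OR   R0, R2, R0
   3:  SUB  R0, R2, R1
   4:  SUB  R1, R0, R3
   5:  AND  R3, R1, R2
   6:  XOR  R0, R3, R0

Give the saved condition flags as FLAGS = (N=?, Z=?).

FLAGS = (N=1, Z=0)

after  0: R0=0x46 R1=0x4a R2=0xb2 R3=0xa0  N=0 Z=0
after  1: R0=0x46 R1=0x4a R2=0xe6 R3=0xa0  N=1 Z=0
after  2: R0=0xe6 R1=0x4a R2=0xe6 R3=0xa0  N=1 Z=0
after  3: R0=0x9c R1=0x4a R2=0xe6 R3=0xa0  N=1 Z=0
after  4: R0=0x9c R1=0xfc R2=0xe6 R3=0xa0  N=1 Z=0
-- IRQ taken; context saved, return-PC = 5 --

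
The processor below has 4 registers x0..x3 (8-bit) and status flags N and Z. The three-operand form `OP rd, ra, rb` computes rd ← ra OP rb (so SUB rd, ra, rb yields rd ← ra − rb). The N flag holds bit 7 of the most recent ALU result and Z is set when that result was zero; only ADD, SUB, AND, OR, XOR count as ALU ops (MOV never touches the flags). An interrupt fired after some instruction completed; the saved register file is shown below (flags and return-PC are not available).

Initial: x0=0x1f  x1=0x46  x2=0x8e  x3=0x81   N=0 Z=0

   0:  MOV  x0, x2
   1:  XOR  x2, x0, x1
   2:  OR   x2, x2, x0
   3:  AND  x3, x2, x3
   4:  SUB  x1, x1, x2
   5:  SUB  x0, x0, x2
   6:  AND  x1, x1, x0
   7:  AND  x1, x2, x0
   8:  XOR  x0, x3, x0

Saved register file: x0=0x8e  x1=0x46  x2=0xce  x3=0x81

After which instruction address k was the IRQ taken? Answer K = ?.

after  0: x0=0x8e x1=0x46 x2=0x8e x3=0x81  N=0 Z=0
after  1: x0=0x8e x1=0x46 x2=0xc8 x3=0x81  N=1 Z=0
after  2: x0=0x8e x1=0x46 x2=0xce x3=0x81  N=1 Z=0
-- IRQ taken; context saved, return-PC = 3 --

K = 2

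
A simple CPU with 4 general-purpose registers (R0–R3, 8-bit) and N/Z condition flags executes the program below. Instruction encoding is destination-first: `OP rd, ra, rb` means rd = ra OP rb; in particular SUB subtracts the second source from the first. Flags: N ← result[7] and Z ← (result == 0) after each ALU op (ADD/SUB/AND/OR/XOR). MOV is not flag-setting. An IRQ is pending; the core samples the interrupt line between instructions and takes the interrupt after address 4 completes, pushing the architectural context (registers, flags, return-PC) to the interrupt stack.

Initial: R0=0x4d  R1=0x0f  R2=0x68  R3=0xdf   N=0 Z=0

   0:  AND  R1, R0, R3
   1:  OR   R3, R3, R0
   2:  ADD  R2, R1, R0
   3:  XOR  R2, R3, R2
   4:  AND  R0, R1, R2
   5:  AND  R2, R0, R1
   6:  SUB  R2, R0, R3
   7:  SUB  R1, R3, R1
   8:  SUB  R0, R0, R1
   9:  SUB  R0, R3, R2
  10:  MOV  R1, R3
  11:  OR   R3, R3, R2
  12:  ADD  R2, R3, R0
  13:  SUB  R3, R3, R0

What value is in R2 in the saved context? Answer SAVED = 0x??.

SAVED = 0x45

after  0: R0=0x4d R1=0x4d R2=0x68 R3=0xdf  N=0 Z=0
after  1: R0=0x4d R1=0x4d R2=0x68 R3=0xdf  N=1 Z=0
after  2: R0=0x4d R1=0x4d R2=0x9a R3=0xdf  N=1 Z=0
after  3: R0=0x4d R1=0x4d R2=0x45 R3=0xdf  N=0 Z=0
after  4: R0=0x45 R1=0x4d R2=0x45 R3=0xdf  N=0 Z=0
-- IRQ taken; context saved, return-PC = 5 --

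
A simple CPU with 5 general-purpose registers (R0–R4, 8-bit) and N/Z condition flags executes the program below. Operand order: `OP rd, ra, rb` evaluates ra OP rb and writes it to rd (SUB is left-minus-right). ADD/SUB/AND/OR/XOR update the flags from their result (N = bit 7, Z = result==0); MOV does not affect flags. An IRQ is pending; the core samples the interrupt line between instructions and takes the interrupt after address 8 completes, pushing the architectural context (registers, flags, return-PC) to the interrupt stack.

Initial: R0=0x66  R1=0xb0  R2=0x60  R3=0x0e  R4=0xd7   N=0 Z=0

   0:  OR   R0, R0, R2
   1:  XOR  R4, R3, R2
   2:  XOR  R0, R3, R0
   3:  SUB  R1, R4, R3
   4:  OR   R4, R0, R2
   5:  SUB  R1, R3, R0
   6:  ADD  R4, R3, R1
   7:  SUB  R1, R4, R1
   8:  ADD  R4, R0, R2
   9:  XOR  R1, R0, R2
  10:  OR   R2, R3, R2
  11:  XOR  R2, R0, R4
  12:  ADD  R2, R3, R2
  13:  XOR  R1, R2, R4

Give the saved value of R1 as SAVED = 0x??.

after  0: R0=0x66 R1=0xb0 R2=0x60 R3=0x0e R4=0xd7  N=0 Z=0
after  1: R0=0x66 R1=0xb0 R2=0x60 R3=0x0e R4=0x6e  N=0 Z=0
after  2: R0=0x68 R1=0xb0 R2=0x60 R3=0x0e R4=0x6e  N=0 Z=0
after  3: R0=0x68 R1=0x60 R2=0x60 R3=0x0e R4=0x6e  N=0 Z=0
after  4: R0=0x68 R1=0x60 R2=0x60 R3=0x0e R4=0x68  N=0 Z=0
after  5: R0=0x68 R1=0xa6 R2=0x60 R3=0x0e R4=0x68  N=1 Z=0
after  6: R0=0x68 R1=0xa6 R2=0x60 R3=0x0e R4=0xb4  N=1 Z=0
after  7: R0=0x68 R1=0x0e R2=0x60 R3=0x0e R4=0xb4  N=0 Z=0
after  8: R0=0x68 R1=0x0e R2=0x60 R3=0x0e R4=0xc8  N=1 Z=0
-- IRQ taken; context saved, return-PC = 9 --

SAVED = 0x0e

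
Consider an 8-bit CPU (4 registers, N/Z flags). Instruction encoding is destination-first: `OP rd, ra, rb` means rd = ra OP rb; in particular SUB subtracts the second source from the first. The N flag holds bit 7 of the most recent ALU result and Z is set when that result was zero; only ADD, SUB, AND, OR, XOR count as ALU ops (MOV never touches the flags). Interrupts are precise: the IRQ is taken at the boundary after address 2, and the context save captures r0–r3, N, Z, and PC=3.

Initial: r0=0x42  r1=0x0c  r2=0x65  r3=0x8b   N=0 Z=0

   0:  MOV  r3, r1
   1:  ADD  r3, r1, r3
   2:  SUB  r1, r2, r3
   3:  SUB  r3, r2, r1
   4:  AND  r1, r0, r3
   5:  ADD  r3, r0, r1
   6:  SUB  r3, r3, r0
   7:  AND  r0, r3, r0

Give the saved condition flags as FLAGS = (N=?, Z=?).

FLAGS = (N=0, Z=0)

after  0: r0=0x42 r1=0x0c r2=0x65 r3=0x0c  N=0 Z=0
after  1: r0=0x42 r1=0x0c r2=0x65 r3=0x18  N=0 Z=0
after  2: r0=0x42 r1=0x4d r2=0x65 r3=0x18  N=0 Z=0
-- IRQ taken; context saved, return-PC = 3 --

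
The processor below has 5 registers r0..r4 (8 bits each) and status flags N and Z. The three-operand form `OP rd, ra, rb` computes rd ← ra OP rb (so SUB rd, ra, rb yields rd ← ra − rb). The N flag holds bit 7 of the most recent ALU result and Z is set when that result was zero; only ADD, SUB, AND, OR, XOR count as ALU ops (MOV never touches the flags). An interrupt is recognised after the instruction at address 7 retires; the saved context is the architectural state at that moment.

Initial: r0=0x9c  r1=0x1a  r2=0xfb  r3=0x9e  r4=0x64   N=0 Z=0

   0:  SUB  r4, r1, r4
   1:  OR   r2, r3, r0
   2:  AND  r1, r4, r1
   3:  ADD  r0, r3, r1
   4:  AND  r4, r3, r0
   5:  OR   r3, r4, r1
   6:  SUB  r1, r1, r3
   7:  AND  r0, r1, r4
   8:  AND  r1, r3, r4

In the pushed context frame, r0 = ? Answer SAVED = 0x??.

after  0: r0=0x9c r1=0x1a r2=0xfb r3=0x9e r4=0xb6  N=1 Z=0
after  1: r0=0x9c r1=0x1a r2=0x9e r3=0x9e r4=0xb6  N=1 Z=0
after  2: r0=0x9c r1=0x12 r2=0x9e r3=0x9e r4=0xb6  N=0 Z=0
after  3: r0=0xb0 r1=0x12 r2=0x9e r3=0x9e r4=0xb6  N=1 Z=0
after  4: r0=0xb0 r1=0x12 r2=0x9e r3=0x9e r4=0x90  N=1 Z=0
after  5: r0=0xb0 r1=0x12 r2=0x9e r3=0x92 r4=0x90  N=1 Z=0
after  6: r0=0xb0 r1=0x80 r2=0x9e r3=0x92 r4=0x90  N=1 Z=0
after  7: r0=0x80 r1=0x80 r2=0x9e r3=0x92 r4=0x90  N=1 Z=0
-- IRQ taken; context saved, return-PC = 8 --

SAVED = 0x80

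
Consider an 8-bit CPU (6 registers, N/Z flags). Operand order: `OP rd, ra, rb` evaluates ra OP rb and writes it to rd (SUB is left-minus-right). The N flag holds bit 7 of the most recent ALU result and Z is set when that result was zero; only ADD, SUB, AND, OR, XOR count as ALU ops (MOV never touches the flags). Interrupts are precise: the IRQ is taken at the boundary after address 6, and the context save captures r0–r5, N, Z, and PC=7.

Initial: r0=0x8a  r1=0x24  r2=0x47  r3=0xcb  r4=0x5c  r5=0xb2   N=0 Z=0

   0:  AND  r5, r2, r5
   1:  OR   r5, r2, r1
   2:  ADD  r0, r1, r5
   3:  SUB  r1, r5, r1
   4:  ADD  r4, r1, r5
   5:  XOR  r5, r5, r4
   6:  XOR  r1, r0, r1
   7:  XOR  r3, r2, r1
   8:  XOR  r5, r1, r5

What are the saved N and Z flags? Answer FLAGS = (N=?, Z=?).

FLAGS = (N=1, Z=0)

after  0: r0=0x8a r1=0x24 r2=0x47 r3=0xcb r4=0x5c r5=0x02  N=0 Z=0
after  1: r0=0x8a r1=0x24 r2=0x47 r3=0xcb r4=0x5c r5=0x67  N=0 Z=0
after  2: r0=0x8b r1=0x24 r2=0x47 r3=0xcb r4=0x5c r5=0x67  N=1 Z=0
after  3: r0=0x8b r1=0x43 r2=0x47 r3=0xcb r4=0x5c r5=0x67  N=0 Z=0
after  4: r0=0x8b r1=0x43 r2=0x47 r3=0xcb r4=0xaa r5=0x67  N=1 Z=0
after  5: r0=0x8b r1=0x43 r2=0x47 r3=0xcb r4=0xaa r5=0xcd  N=1 Z=0
after  6: r0=0x8b r1=0xc8 r2=0x47 r3=0xcb r4=0xaa r5=0xcd  N=1 Z=0
-- IRQ taken; context saved, return-PC = 7 --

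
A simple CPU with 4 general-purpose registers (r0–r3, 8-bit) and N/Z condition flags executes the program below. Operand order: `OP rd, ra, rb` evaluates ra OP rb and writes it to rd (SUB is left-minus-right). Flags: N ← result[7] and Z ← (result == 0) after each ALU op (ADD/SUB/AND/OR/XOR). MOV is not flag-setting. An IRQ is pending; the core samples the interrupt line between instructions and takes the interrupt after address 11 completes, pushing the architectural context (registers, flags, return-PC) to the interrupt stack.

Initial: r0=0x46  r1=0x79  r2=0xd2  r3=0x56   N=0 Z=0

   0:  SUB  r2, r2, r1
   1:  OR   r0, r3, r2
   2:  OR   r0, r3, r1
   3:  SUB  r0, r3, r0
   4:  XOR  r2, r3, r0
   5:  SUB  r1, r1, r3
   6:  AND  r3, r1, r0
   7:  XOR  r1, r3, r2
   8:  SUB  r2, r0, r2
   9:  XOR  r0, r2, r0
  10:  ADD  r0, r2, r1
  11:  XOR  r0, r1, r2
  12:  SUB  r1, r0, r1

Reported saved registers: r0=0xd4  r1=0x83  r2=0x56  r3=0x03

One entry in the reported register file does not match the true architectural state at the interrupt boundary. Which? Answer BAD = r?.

BAD = r1

after  0: r0=0x46 r1=0x79 r2=0x59 r3=0x56  N=0 Z=0
after  1: r0=0x5f r1=0x79 r2=0x59 r3=0x56  N=0 Z=0
after  2: r0=0x7f r1=0x79 r2=0x59 r3=0x56  N=0 Z=0
after  3: r0=0xd7 r1=0x79 r2=0x59 r3=0x56  N=1 Z=0
after  4: r0=0xd7 r1=0x79 r2=0x81 r3=0x56  N=1 Z=0
after  5: r0=0xd7 r1=0x23 r2=0x81 r3=0x56  N=0 Z=0
after  6: r0=0xd7 r1=0x23 r2=0x81 r3=0x03  N=0 Z=0
after  7: r0=0xd7 r1=0x82 r2=0x81 r3=0x03  N=1 Z=0
after  8: r0=0xd7 r1=0x82 r2=0x56 r3=0x03  N=0 Z=0
after  9: r0=0x81 r1=0x82 r2=0x56 r3=0x03  N=1 Z=0
after 10: r0=0xd8 r1=0x82 r2=0x56 r3=0x03  N=1 Z=0
after 11: r0=0xd4 r1=0x82 r2=0x56 r3=0x03  N=1 Z=0
-- IRQ taken; context saved, return-PC = 12 --
mismatch: r1: reported 0x83 vs actual 0x82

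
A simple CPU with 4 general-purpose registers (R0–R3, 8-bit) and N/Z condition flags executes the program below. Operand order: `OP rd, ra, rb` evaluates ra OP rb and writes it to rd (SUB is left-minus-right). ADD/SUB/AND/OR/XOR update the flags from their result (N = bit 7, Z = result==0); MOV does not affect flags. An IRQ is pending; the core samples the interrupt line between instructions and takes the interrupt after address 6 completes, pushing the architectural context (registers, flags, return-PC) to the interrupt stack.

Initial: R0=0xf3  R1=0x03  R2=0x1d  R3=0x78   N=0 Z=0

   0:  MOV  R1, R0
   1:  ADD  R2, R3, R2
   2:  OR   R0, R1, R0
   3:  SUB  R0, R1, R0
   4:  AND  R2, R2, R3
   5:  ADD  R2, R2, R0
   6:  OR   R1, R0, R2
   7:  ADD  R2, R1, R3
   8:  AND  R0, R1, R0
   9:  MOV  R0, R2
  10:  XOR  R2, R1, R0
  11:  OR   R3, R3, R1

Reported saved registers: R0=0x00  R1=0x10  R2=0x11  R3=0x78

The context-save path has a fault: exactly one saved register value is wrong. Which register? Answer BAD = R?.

BAD = R2

after  0: R0=0xf3 R1=0xf3 R2=0x1d R3=0x78  N=0 Z=0
after  1: R0=0xf3 R1=0xf3 R2=0x95 R3=0x78  N=1 Z=0
after  2: R0=0xf3 R1=0xf3 R2=0x95 R3=0x78  N=1 Z=0
after  3: R0=0x00 R1=0xf3 R2=0x95 R3=0x78  N=0 Z=1
after  4: R0=0x00 R1=0xf3 R2=0x10 R3=0x78  N=0 Z=0
after  5: R0=0x00 R1=0xf3 R2=0x10 R3=0x78  N=0 Z=0
after  6: R0=0x00 R1=0x10 R2=0x10 R3=0x78  N=0 Z=0
-- IRQ taken; context saved, return-PC = 7 --
mismatch: R2: reported 0x11 vs actual 0x10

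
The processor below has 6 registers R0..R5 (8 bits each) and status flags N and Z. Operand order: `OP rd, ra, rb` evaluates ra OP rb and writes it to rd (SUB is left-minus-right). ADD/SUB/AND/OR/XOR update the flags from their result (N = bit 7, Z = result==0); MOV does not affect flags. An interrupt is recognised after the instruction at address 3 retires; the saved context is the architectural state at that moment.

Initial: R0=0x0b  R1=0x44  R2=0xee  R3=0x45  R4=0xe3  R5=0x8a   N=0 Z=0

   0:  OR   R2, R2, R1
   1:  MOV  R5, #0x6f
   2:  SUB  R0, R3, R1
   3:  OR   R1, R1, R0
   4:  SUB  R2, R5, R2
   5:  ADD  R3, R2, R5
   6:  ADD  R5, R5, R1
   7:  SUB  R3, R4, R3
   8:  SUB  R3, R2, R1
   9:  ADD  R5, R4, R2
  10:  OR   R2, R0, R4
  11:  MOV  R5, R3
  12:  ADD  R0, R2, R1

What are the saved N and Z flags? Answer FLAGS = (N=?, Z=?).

FLAGS = (N=0, Z=0)

after  0: R0=0x0b R1=0x44 R2=0xee R3=0x45 R4=0xe3 R5=0x8a  N=1 Z=0
after  1: R0=0x0b R1=0x44 R2=0xee R3=0x45 R4=0xe3 R5=0x6f  N=1 Z=0
after  2: R0=0x01 R1=0x44 R2=0xee R3=0x45 R4=0xe3 R5=0x6f  N=0 Z=0
after  3: R0=0x01 R1=0x45 R2=0xee R3=0x45 R4=0xe3 R5=0x6f  N=0 Z=0
-- IRQ taken; context saved, return-PC = 4 --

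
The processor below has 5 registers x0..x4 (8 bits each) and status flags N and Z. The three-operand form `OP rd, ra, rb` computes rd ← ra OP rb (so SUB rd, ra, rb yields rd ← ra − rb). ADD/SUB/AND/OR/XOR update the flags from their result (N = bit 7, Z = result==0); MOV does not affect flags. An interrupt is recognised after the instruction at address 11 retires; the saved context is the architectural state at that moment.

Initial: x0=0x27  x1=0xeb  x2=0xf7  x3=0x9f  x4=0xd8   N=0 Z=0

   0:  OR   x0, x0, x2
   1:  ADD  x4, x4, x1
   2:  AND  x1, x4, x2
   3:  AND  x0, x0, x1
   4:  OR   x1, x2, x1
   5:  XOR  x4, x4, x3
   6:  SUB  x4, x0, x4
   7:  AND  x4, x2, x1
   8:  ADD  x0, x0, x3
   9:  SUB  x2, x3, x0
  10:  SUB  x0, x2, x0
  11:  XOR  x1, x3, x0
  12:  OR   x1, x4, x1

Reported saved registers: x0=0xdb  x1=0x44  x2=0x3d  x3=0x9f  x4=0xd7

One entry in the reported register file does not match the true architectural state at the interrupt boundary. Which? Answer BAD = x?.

BAD = x4

after  0: x0=0xf7 x1=0xeb x2=0xf7 x3=0x9f x4=0xd8  N=1 Z=0
after  1: x0=0xf7 x1=0xeb x2=0xf7 x3=0x9f x4=0xc3  N=1 Z=0
after  2: x0=0xf7 x1=0xc3 x2=0xf7 x3=0x9f x4=0xc3  N=1 Z=0
after  3: x0=0xc3 x1=0xc3 x2=0xf7 x3=0x9f x4=0xc3  N=1 Z=0
after  4: x0=0xc3 x1=0xf7 x2=0xf7 x3=0x9f x4=0xc3  N=1 Z=0
after  5: x0=0xc3 x1=0xf7 x2=0xf7 x3=0x9f x4=0x5c  N=0 Z=0
after  6: x0=0xc3 x1=0xf7 x2=0xf7 x3=0x9f x4=0x67  N=0 Z=0
after  7: x0=0xc3 x1=0xf7 x2=0xf7 x3=0x9f x4=0xf7  N=1 Z=0
after  8: x0=0x62 x1=0xf7 x2=0xf7 x3=0x9f x4=0xf7  N=0 Z=0
after  9: x0=0x62 x1=0xf7 x2=0x3d x3=0x9f x4=0xf7  N=0 Z=0
after 10: x0=0xdb x1=0xf7 x2=0x3d x3=0x9f x4=0xf7  N=1 Z=0
after 11: x0=0xdb x1=0x44 x2=0x3d x3=0x9f x4=0xf7  N=0 Z=0
-- IRQ taken; context saved, return-PC = 12 --
mismatch: x4: reported 0xd7 vs actual 0xf7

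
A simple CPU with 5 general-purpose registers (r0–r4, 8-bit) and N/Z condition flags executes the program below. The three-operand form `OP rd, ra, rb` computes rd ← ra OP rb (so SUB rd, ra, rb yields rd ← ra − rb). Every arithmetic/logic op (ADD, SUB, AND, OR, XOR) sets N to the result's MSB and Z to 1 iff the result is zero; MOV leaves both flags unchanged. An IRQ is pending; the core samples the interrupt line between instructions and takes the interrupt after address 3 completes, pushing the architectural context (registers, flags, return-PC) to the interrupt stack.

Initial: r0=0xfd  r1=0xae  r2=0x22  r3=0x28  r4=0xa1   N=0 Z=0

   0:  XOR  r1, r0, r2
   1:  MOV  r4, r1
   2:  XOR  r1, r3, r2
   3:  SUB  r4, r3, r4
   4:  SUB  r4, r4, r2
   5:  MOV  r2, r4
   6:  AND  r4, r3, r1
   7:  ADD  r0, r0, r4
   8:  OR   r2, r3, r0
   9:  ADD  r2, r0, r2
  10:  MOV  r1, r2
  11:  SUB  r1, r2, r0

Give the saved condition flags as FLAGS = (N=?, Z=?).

after  0: r0=0xfd r1=0xdf r2=0x22 r3=0x28 r4=0xa1  N=1 Z=0
after  1: r0=0xfd r1=0xdf r2=0x22 r3=0x28 r4=0xdf  N=1 Z=0
after  2: r0=0xfd r1=0x0a r2=0x22 r3=0x28 r4=0xdf  N=0 Z=0
after  3: r0=0xfd r1=0x0a r2=0x22 r3=0x28 r4=0x49  N=0 Z=0
-- IRQ taken; context saved, return-PC = 4 --

FLAGS = (N=0, Z=0)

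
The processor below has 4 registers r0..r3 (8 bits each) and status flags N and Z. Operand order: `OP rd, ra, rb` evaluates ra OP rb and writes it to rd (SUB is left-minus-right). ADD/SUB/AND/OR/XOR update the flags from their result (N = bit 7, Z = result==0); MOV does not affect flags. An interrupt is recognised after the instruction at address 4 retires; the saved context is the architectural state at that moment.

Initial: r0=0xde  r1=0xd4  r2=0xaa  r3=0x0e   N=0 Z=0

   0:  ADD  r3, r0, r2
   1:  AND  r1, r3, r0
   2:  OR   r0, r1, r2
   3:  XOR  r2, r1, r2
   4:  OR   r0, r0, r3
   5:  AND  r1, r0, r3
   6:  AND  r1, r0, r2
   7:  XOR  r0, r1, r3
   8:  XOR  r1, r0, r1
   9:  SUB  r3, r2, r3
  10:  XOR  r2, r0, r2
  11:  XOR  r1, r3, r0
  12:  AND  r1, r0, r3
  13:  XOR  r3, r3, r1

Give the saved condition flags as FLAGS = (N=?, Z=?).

after  0: r0=0xde r1=0xd4 r2=0xaa r3=0x88  N=1 Z=0
after  1: r0=0xde r1=0x88 r2=0xaa r3=0x88  N=1 Z=0
after  2: r0=0xaa r1=0x88 r2=0xaa r3=0x88  N=1 Z=0
after  3: r0=0xaa r1=0x88 r2=0x22 r3=0x88  N=0 Z=0
after  4: r0=0xaa r1=0x88 r2=0x22 r3=0x88  N=1 Z=0
-- IRQ taken; context saved, return-PC = 5 --

FLAGS = (N=1, Z=0)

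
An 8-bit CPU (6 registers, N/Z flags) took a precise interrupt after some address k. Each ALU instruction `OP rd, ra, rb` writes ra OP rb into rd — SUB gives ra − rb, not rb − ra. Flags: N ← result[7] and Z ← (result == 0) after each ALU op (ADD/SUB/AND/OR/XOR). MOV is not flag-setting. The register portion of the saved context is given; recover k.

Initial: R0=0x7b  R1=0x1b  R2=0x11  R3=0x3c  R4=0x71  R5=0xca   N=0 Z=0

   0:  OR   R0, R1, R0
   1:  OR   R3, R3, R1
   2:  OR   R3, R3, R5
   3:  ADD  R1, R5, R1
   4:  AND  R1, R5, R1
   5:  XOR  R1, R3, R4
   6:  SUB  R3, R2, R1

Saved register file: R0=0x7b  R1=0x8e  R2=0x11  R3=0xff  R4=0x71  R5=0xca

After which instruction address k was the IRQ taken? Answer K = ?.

after  0: R0=0x7b R1=0x1b R2=0x11 R3=0x3c R4=0x71 R5=0xca  N=0 Z=0
after  1: R0=0x7b R1=0x1b R2=0x11 R3=0x3f R4=0x71 R5=0xca  N=0 Z=0
after  2: R0=0x7b R1=0x1b R2=0x11 R3=0xff R4=0x71 R5=0xca  N=1 Z=0
after  3: R0=0x7b R1=0xe5 R2=0x11 R3=0xff R4=0x71 R5=0xca  N=1 Z=0
after  4: R0=0x7b R1=0xc0 R2=0x11 R3=0xff R4=0x71 R5=0xca  N=1 Z=0
after  5: R0=0x7b R1=0x8e R2=0x11 R3=0xff R4=0x71 R5=0xca  N=1 Z=0
-- IRQ taken; context saved, return-PC = 6 --

K = 5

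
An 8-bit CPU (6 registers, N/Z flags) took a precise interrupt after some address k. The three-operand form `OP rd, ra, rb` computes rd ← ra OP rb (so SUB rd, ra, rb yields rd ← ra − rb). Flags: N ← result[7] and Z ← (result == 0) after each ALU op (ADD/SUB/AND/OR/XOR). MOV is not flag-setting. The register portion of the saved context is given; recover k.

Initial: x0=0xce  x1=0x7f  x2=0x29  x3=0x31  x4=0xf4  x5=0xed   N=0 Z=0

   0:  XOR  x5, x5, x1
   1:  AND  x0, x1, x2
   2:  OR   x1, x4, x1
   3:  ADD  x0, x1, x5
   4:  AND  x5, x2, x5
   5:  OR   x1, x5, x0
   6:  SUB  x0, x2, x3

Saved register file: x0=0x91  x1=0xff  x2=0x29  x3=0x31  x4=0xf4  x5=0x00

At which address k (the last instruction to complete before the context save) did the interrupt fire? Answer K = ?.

after  0: x0=0xce x1=0x7f x2=0x29 x3=0x31 x4=0xf4 x5=0x92  N=1 Z=0
after  1: x0=0x29 x1=0x7f x2=0x29 x3=0x31 x4=0xf4 x5=0x92  N=0 Z=0
after  2: x0=0x29 x1=0xff x2=0x29 x3=0x31 x4=0xf4 x5=0x92  N=1 Z=0
after  3: x0=0x91 x1=0xff x2=0x29 x3=0x31 x4=0xf4 x5=0x92  N=1 Z=0
after  4: x0=0x91 x1=0xff x2=0x29 x3=0x31 x4=0xf4 x5=0x00  N=0 Z=1
-- IRQ taken; context saved, return-PC = 5 --

K = 4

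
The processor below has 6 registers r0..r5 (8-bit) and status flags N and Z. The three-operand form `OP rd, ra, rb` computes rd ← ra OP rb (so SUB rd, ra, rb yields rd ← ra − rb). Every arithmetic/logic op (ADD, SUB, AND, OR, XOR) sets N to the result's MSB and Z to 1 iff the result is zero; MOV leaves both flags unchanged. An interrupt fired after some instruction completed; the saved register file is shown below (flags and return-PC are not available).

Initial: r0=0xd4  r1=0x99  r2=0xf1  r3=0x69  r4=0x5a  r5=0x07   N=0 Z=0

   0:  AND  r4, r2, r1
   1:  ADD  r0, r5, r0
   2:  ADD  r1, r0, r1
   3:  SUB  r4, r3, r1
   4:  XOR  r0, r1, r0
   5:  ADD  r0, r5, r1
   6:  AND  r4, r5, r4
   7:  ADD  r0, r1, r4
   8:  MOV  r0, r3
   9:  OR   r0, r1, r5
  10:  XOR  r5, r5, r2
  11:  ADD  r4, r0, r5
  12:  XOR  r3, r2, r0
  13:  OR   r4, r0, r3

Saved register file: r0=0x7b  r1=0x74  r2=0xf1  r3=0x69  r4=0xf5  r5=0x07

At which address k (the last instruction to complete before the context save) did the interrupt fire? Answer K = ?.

K = 5

after  0: r0=0xd4 r1=0x99 r2=0xf1 r3=0x69 r4=0x91 r5=0x07  N=1 Z=0
after  1: r0=0xdb r1=0x99 r2=0xf1 r3=0x69 r4=0x91 r5=0x07  N=1 Z=0
after  2: r0=0xdb r1=0x74 r2=0xf1 r3=0x69 r4=0x91 r5=0x07  N=0 Z=0
after  3: r0=0xdb r1=0x74 r2=0xf1 r3=0x69 r4=0xf5 r5=0x07  N=1 Z=0
after  4: r0=0xaf r1=0x74 r2=0xf1 r3=0x69 r4=0xf5 r5=0x07  N=1 Z=0
after  5: r0=0x7b r1=0x74 r2=0xf1 r3=0x69 r4=0xf5 r5=0x07  N=0 Z=0
-- IRQ taken; context saved, return-PC = 6 --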